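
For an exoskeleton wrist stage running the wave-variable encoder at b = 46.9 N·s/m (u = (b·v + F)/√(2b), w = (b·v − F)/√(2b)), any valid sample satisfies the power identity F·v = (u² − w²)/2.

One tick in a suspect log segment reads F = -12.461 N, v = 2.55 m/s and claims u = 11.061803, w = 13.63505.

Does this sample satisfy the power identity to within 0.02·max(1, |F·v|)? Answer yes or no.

F·v = (-12.461)×2.55 = -31.775550 W.
(u² − w²)/2 = (122.363486 − 185.914589)/2 = -31.775551 W.
|Δ| = 0.000001;  2% of max(1, |F·v|) = 0.635511.

yes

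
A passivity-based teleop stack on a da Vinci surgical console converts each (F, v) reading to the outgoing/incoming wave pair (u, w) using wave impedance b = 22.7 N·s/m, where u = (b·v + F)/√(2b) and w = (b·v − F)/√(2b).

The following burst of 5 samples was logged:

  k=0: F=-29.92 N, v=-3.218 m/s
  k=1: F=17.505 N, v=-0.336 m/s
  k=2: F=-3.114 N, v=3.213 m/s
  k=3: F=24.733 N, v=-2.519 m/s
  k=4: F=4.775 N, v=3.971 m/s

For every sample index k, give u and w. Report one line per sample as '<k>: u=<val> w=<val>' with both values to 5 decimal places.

0: u=-15.28188 w=-6.40085
1: u=1.46599 w=-3.72995
2: u=10.36236 w=11.28668
3: u=-4.81575 w=-12.15715
4: u=14.08688 w=12.66953

k=0: b·v=22.7×(-3.218)=-73.04860; √(2b)=6.73795; u=(-73.04860+(-29.92))/6.73795=-15.28188, w=(-73.04860−(-29.92))/6.73795=-6.40085
k=1: b·v=22.7×(-0.336)=-7.62720; √(2b)=6.73795; u=(-7.62720+17.505)/6.73795=1.46599, w=(-7.62720−17.505)/6.73795=-3.72995
k=2: b·v=22.7×3.213=72.93510; √(2b)=6.73795; u=(72.93510+(-3.114))/6.73795=10.36236, w=(72.93510−(-3.114))/6.73795=11.28668
k=3: b·v=22.7×(-2.519)=-57.18130; √(2b)=6.73795; u=(-57.18130+24.733)/6.73795=-4.81575, w=(-57.18130−24.733)/6.73795=-12.15715
k=4: b·v=22.7×3.971=90.14170; √(2b)=6.73795; u=(90.14170+4.775)/6.73795=14.08688, w=(90.14170−4.775)/6.73795=12.66953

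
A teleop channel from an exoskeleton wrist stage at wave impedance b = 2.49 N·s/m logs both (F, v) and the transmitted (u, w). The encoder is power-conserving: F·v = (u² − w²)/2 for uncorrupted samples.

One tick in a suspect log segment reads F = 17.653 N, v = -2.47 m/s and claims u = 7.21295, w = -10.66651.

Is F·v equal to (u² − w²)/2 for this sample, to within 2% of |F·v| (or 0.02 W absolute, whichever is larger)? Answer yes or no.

no

F·v = 17.653×(-2.47) = -43.6029 W.
(u² − w²)/2 = (52.0266 − 113.7744)/2 = -30.8739 W.
|Δ| = 12.7290;  2% of max(1, |F·v|) = 0.8721.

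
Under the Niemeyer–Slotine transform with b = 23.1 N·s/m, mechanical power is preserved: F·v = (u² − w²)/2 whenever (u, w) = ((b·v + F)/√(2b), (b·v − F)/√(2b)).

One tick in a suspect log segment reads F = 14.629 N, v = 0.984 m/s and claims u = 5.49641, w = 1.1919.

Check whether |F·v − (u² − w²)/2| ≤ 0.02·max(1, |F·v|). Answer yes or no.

F·v = 14.629×0.984 = 14.39494 W.
(u² − w²)/2 = (30.21052 − 1.42063)/2 = 14.39495 W.
|Δ| = 0.00001;  2% of max(1, |F·v|) = 0.28790.

yes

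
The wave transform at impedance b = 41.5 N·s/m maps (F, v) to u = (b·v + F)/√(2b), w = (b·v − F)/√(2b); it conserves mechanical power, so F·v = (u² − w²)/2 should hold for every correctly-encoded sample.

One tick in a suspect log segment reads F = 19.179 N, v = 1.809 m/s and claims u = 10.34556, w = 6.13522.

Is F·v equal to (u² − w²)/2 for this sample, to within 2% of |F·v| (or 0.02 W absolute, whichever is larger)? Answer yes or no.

yes

F·v = 19.179×1.809 = 34.69481 W.
(u² − w²)/2 = (107.03061 − 37.64092)/2 = 34.69484 W.
|Δ| = 0.00003;  2% of max(1, |F·v|) = 0.69390.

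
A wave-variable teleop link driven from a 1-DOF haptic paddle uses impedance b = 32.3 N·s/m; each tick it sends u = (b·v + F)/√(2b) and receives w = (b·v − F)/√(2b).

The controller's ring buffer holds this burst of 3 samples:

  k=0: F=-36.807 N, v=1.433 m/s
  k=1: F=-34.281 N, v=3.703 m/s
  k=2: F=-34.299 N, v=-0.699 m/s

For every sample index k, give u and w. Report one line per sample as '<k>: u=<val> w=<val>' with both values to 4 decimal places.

k=0: b·v=32.3×1.433=46.2859; √(2b)=8.0374; u=(46.2859+(-36.807))/8.0374=1.1793, w=(46.2859−(-36.807))/8.0374=10.3383
k=1: b·v=32.3×3.703=119.6069; √(2b)=8.0374; u=(119.6069+(-34.281))/8.0374=10.6161, w=(119.6069−(-34.281))/8.0374=19.1464
k=2: b·v=32.3×(-0.699)=-22.5777; √(2b)=8.0374; u=(-22.5777+(-34.299))/8.0374=-7.0765, w=(-22.5777−(-34.299))/8.0374=1.4583

0: u=1.1793 w=10.3383
1: u=10.6161 w=19.1464
2: u=-7.0765 w=1.4583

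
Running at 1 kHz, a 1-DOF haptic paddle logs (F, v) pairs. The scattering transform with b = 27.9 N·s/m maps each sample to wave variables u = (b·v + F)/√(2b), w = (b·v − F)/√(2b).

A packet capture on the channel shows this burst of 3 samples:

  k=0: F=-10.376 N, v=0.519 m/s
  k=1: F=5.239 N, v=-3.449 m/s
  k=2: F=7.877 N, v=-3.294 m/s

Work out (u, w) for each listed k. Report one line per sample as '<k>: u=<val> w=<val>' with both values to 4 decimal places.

k=0: b·v=27.9×0.519=14.4801; √(2b)=7.4699; u=(14.4801+(-10.376))/7.4699=0.5494, w=(14.4801−(-10.376))/7.4699=3.3275
k=1: b·v=27.9×(-3.449)=-96.2271; √(2b)=7.4699; u=(-96.2271+5.239)/7.4699=-12.1806, w=(-96.2271−5.239)/7.4699=-13.5833
k=2: b·v=27.9×(-3.294)=-91.9026; √(2b)=7.4699; u=(-91.9026+7.877)/7.4699=-11.2485, w=(-91.9026−7.877)/7.4699=-13.3575

0: u=0.5494 w=3.3275
1: u=-12.1806 w=-13.5833
2: u=-11.2485 w=-13.3575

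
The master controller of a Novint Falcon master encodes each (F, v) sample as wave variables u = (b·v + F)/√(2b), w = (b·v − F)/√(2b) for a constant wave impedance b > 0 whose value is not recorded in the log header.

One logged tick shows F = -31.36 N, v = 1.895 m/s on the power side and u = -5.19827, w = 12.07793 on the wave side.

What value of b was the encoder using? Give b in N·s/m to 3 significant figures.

b = 6.59 N·s/m

u + w = 6.8797;  u + w = √(2b)·v, so √(2b) = 6.8797/1.895 = 3.6304.
b = (√(2b))²/2 = 13.1800/2 = 6.5900.
(Check via u − w = 2F/√(2b): u − w = -17.2762, 2F/√(2b) = -17.2762.)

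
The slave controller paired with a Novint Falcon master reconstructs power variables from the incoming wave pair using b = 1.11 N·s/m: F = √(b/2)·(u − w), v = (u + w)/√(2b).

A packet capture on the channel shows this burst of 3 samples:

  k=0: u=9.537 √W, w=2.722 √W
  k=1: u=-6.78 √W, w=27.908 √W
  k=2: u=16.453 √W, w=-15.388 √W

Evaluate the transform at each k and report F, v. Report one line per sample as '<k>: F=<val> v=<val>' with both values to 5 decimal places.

k=0: u−w=6.81500, u+w=12.25900; √(b/2)=0.74498, √(2b)=1.48997; F=0.74498×6.815=5.07706, v=12.25900/1.48997=8.22770
k=1: u−w=-34.68800, u+w=21.12800; √(b/2)=0.74498, √(2b)=1.48997; F=0.74498×(-34.688)=-25.84198, v=21.12800/1.48997=14.18019
k=2: u−w=31.84100, u+w=1.06500; √(b/2)=0.74498, √(2b)=1.48997; F=0.74498×31.841=23.72101, v=1.06500/1.48997=0.71478

0: F=5.07706 v=8.22770
1: F=-25.84198 v=14.18019
2: F=23.72101 v=0.71478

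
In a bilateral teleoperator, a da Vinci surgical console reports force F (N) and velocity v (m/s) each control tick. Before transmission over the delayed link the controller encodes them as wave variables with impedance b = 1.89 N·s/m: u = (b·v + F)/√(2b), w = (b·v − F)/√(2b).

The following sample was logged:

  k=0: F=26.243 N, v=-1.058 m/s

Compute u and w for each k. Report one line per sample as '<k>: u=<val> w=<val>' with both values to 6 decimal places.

0: u=12.469449 w=-14.526436

k=0: b·v=1.89×(-1.058)=-1.999620; √(2b)=1.944222; u=(-1.999620+26.243)/1.944222=12.469449, w=(-1.999620−26.243)/1.944222=-14.526436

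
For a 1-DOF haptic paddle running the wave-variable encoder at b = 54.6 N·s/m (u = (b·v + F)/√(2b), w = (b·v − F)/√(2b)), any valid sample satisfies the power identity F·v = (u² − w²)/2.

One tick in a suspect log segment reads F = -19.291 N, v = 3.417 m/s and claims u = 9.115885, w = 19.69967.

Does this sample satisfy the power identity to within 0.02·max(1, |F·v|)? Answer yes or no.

no

F·v = (-19.291)×3.417 = -65.917347 W.
(u² − w²)/2 = (83.099359 − 388.076998)/2 = -152.488819 W.
|Δ| = 86.571472;  2% of max(1, |F·v|) = 1.318347.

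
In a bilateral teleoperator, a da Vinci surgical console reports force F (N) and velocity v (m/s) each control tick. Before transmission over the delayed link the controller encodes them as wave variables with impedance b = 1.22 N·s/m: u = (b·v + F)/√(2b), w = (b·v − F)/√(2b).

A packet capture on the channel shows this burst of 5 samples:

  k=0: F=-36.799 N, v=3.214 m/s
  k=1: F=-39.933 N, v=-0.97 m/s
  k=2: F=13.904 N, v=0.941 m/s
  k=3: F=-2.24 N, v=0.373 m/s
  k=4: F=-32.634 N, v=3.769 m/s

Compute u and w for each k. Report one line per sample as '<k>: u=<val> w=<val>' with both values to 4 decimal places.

k=0: b·v=1.22×3.214=3.9211; √(2b)=1.5620; u=(3.9211+(-36.799))/1.5620=-21.0479, w=(3.9211−(-36.799))/1.5620=26.0684
k=1: b·v=1.22×(-0.97)=-1.1834; √(2b)=1.5620; u=(-1.1834+(-39.933))/1.5620=-26.3221, w=(-1.1834−(-39.933))/1.5620=24.8069
k=2: b·v=1.22×0.941=1.1480; √(2b)=1.5620; u=(1.1480+13.904)/1.5620=9.6361, w=(1.1480−13.904)/1.5620=-8.1662
k=3: b·v=1.22×0.373=0.4551; √(2b)=1.5620; u=(0.4551+(-2.24))/1.5620=-1.1427, w=(0.4551−(-2.24))/1.5620=1.7253
k=4: b·v=1.22×3.769=4.5982; √(2b)=1.5620; u=(4.5982+(-32.634))/1.5620=-17.9481, w=(4.5982−(-32.634))/1.5620=23.8355

0: u=-21.0479 w=26.0684
1: u=-26.3221 w=24.8069
2: u=9.6361 w=-8.1662
3: u=-1.1427 w=1.7253
4: u=-17.9481 w=23.8355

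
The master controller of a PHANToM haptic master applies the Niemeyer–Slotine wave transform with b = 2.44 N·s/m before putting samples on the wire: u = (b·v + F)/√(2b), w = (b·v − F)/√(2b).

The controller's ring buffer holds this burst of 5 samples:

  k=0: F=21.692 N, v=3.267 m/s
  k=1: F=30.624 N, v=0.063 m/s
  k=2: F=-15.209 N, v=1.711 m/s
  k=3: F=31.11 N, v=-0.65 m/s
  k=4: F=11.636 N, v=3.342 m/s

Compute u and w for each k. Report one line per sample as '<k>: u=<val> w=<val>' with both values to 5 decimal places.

0: u=13.42803 w=-6.21099
1: u=13.93242 w=-13.79325
2: u=-4.99493 w=8.77465
3: u=13.36489 w=-14.80078
4: u=8.95873 w=-1.57601

k=0: b·v=2.44×3.267=7.97148; √(2b)=2.20907; u=(7.97148+21.692)/2.20907=13.42803, w=(7.97148−21.692)/2.20907=-6.21099
k=1: b·v=2.44×0.063=0.15372; √(2b)=2.20907; u=(0.15372+30.624)/2.20907=13.93242, w=(0.15372−30.624)/2.20907=-13.79325
k=2: b·v=2.44×1.711=4.17484; √(2b)=2.20907; u=(4.17484+(-15.209))/2.20907=-4.99493, w=(4.17484−(-15.209))/2.20907=8.77465
k=3: b·v=2.44×(-0.65)=-1.58600; √(2b)=2.20907; u=(-1.58600+31.11)/2.20907=13.36489, w=(-1.58600−31.11)/2.20907=-14.80078
k=4: b·v=2.44×3.342=8.15448; √(2b)=2.20907; u=(8.15448+11.636)/2.20907=8.95873, w=(8.15448−11.636)/2.20907=-1.57601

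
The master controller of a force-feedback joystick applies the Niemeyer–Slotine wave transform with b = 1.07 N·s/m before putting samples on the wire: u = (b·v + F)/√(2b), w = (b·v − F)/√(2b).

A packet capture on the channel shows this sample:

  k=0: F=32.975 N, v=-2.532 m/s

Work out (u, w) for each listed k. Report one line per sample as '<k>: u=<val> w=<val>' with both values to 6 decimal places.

0: u=20.689248 w=-24.393244

k=0: b·v=1.07×(-2.532)=-2.709240; √(2b)=1.462874; u=(-2.709240+32.975)/1.462874=20.689248, w=(-2.709240−32.975)/1.462874=-24.393244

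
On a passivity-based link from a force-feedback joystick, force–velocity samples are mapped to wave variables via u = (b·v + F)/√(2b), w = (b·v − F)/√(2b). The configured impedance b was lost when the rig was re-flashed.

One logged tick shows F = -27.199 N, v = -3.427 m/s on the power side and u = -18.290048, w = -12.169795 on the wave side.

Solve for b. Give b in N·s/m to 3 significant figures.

u + w = -30.459843;  u + w = √(2b)·v, so √(2b) = -30.459843/(-3.427) = 8.888195.
b = (√(2b))²/2 = 79.000004/2 = 39.500002.
(Check via u − w = 2F/√(2b): u − w = -6.120253, 2F/√(2b) = -6.120253.)

b = 39.5 N·s/m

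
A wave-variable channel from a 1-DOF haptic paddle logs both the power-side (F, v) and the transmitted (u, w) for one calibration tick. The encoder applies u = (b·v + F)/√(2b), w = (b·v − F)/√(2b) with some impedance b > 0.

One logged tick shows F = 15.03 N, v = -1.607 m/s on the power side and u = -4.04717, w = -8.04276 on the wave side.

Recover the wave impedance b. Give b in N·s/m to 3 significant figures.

u + w = -12.0899;  u + w = √(2b)·v, so √(2b) = -12.0899/(-1.607) = 7.5233.
b = (√(2b))²/2 = 56.5999/2 = 28.3000.
(Check via u − w = 2F/√(2b): u − w = 3.9956, 2F/√(2b) = 3.9956.)

b = 28.3 N·s/m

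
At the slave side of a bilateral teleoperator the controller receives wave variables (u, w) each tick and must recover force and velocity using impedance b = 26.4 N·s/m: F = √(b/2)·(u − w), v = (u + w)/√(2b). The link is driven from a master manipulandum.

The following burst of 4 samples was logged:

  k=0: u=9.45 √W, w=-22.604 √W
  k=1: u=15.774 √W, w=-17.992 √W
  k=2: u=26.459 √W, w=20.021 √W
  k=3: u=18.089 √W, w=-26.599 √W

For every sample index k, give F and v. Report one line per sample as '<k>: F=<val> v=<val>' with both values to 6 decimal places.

0: F=116.457965 v=-1.810260
1: F=122.677970 v=-0.305242
2: F=23.390416 v=6.396599
3: F=162.359567 v=-1.171150

k=0: u−w=32.054000, u+w=-13.154000; √(b/2)=3.633180, √(2b)=7.266361; F=3.633180×32.054=116.457965, v=-13.154000/7.266361=-1.810260
k=1: u−w=33.766000, u+w=-2.218000; √(b/2)=3.633180, √(2b)=7.266361; F=3.633180×33.766=122.677970, v=-2.218000/7.266361=-0.305242
k=2: u−w=6.438000, u+w=46.480000; √(b/2)=3.633180, √(2b)=7.266361; F=3.633180×6.438=23.390416, v=46.480000/7.266361=6.396599
k=3: u−w=44.688000, u+w=-8.510000; √(b/2)=3.633180, √(2b)=7.266361; F=3.633180×44.688=162.359567, v=-8.510000/7.266361=-1.171150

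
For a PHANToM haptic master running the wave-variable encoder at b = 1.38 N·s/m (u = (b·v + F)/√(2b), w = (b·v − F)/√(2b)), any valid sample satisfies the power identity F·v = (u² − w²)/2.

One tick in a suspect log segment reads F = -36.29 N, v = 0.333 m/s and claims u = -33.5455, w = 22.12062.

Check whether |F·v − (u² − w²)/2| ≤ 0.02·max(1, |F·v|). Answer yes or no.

no

F·v = (-36.29)×0.333 = -12.0846 W.
(u² − w²)/2 = (1125.3006 − 489.3218)/2 = 317.9894 W.
|Δ| = 330.0739;  2% of max(1, |F·v|) = 0.2417.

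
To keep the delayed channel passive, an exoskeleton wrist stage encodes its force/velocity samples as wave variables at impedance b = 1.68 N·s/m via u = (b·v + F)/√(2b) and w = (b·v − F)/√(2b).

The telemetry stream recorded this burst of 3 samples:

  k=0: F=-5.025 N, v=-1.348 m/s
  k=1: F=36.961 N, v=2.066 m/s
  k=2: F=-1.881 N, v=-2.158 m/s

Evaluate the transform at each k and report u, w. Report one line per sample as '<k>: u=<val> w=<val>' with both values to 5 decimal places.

0: u=-3.97682 w=1.50590
1: u=22.05740 w=-18.27036
2: u=-3.00401 w=-0.95167

k=0: b·v=1.68×(-1.348)=-2.26464; √(2b)=1.83303; u=(-2.26464+(-5.025))/1.83303=-3.97682, w=(-2.26464−(-5.025))/1.83303=1.50590
k=1: b·v=1.68×2.066=3.47088; √(2b)=1.83303; u=(3.47088+36.961)/1.83303=22.05740, w=(3.47088−36.961)/1.83303=-18.27036
k=2: b·v=1.68×(-2.158)=-3.62544; √(2b)=1.83303; u=(-3.62544+(-1.881))/1.83303=-3.00401, w=(-3.62544−(-1.881))/1.83303=-0.95167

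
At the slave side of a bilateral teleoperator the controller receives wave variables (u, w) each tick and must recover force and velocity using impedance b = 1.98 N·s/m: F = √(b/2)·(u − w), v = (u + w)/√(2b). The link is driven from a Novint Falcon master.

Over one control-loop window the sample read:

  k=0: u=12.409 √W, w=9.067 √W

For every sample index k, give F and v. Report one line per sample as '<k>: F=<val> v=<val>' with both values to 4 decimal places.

0: F=3.3252 v=10.7921

k=0: u−w=3.3420, u+w=21.4760; √(b/2)=0.9950, √(2b)=1.9900; F=0.9950×3.342=3.3252, v=21.4760/1.9900=10.7921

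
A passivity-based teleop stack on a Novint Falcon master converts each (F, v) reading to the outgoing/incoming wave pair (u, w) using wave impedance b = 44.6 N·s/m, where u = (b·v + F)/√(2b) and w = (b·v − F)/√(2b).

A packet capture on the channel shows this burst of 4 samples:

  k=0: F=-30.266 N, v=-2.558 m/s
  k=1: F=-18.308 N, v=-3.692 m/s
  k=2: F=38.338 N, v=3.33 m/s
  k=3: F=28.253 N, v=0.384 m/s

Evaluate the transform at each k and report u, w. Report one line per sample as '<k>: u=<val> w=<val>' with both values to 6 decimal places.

k=0: b·v=44.6×(-2.558)=-114.086800; √(2b)=9.444575; u=(-114.086800+(-30.266))/9.444575=-15.284203, w=(-114.086800−(-30.266))/9.444575=-8.875021
k=1: b·v=44.6×(-3.692)=-164.663200; √(2b)=9.444575; u=(-164.663200+(-18.308))/9.444575=-19.373153, w=(-164.663200−(-18.308))/9.444575=-15.496218
k=2: b·v=44.6×3.33=148.518000; √(2b)=9.444575; u=(148.518000+38.338)/9.444575=19.784479, w=(148.518000−38.338)/9.444575=11.665956
k=3: b·v=44.6×0.384=17.126400; √(2b)=9.444575; u=(17.126400+28.253)/9.444575=4.804811, w=(17.126400−28.253)/9.444575=-1.178094

0: u=-15.284203 w=-8.875021
1: u=-19.373153 w=-15.496218
2: u=19.784479 w=11.665956
3: u=4.804811 w=-1.178094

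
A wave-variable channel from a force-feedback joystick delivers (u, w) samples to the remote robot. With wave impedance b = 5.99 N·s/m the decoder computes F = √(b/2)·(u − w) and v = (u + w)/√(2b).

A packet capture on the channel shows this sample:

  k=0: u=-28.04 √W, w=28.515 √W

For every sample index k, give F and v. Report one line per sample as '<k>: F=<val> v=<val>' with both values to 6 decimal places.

k=0: u−w=-56.555000, u+w=0.475000; √(b/2)=1.730607, √(2b)=3.461214; F=1.730607×(-56.555)=-97.874469, v=0.475000/3.461214=0.137235

0: F=-97.874469 v=0.137235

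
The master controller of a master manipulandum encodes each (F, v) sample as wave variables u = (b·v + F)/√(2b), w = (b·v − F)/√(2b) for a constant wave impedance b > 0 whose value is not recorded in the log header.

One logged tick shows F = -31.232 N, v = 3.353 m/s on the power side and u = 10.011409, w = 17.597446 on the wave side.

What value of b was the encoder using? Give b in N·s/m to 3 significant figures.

b = 33.9 N·s/m

u + w = 27.608855;  u + w = √(2b)·v, so √(2b) = 27.608855/3.353 = 8.234075.
b = (√(2b))²/2 = 67.799999/2 = 33.899999.
(Check via u − w = 2F/√(2b): u − w = -7.586037, 2F/√(2b) = -7.586037.)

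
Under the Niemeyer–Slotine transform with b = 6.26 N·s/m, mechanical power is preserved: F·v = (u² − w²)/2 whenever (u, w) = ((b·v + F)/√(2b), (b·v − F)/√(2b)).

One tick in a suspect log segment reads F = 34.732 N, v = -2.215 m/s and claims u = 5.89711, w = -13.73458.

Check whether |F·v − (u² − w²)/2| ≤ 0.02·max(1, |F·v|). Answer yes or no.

yes

F·v = 34.732×(-2.215) = -76.93138 W.
(u² − w²)/2 = (34.77591 − 188.63869)/2 = -76.93139 W.
|Δ| = 0.00001;  2% of max(1, |F·v|) = 1.53863.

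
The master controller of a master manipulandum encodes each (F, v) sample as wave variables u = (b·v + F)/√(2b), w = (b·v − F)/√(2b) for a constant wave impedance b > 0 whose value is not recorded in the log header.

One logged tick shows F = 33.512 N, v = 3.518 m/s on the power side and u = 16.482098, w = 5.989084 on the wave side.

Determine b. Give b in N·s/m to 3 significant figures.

b = 20.4 N·s/m

u + w = 22.471182;  u + w = √(2b)·v, so √(2b) = 22.471182/3.518 = 6.387488.
b = (√(2b))²/2 = 40.800000/2 = 20.400000.
(Check via u − w = 2F/√(2b): u − w = 10.493014, 2F/√(2b) = 10.493014.)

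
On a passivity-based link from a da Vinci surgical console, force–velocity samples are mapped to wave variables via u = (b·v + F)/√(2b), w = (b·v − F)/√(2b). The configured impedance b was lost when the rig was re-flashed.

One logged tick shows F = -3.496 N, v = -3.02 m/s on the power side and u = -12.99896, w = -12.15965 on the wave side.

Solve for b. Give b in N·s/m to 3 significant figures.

u + w = -25.1586;  u + w = √(2b)·v, so √(2b) = -25.1586/(-3.02) = 8.3307.
b = (√(2b))²/2 = 69.4000/2 = 34.7000.
(Check via u − w = 2F/√(2b): u − w = -0.8393, 2F/√(2b) = -0.8393.)

b = 34.7 N·s/m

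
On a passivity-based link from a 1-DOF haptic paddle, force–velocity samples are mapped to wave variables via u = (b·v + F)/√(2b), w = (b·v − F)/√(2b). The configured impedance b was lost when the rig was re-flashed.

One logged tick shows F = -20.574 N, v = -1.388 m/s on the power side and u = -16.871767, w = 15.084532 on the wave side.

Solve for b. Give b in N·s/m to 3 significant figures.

u + w = -1.787235;  u + w = √(2b)·v, so √(2b) = -1.787235/(-1.388) = 1.287633.
b = (√(2b))²/2 = 1.657999/2 = 0.829000.
(Check via u − w = 2F/√(2b): u − w = -31.956299, 2F/√(2b) = -31.956303.)

b = 0.829 N·s/m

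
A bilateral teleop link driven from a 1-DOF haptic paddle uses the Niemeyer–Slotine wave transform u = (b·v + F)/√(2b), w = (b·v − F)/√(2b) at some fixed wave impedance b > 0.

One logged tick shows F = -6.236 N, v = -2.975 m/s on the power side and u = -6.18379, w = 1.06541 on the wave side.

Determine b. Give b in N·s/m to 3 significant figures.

b = 1.48 N·s/m

u + w = -5.1184;  u + w = √(2b)·v, so √(2b) = -5.1184/(-2.975) = 1.7205.
b = (√(2b))²/2 = 2.9600/2 = 1.4800.
(Check via u − w = 2F/√(2b): u − w = -7.2492, 2F/√(2b) = -7.2492.)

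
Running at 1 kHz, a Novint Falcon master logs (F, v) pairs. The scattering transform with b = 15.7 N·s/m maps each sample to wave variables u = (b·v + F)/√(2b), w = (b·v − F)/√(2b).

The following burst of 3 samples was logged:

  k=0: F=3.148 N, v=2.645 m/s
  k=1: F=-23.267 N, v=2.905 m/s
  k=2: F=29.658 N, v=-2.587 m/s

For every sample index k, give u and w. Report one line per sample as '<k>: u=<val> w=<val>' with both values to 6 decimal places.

k=0: b·v=15.7×2.645=41.526500; √(2b)=5.603570; u=(41.526500+3.148)/5.603570=7.972506, w=(41.526500−3.148)/5.603570=6.848937
k=1: b·v=15.7×2.905=45.608500; √(2b)=5.603570; u=(45.608500+(-23.267))/5.603570=3.987012, w=(45.608500−(-23.267))/5.603570=12.291360
k=2: b·v=15.7×(-2.587)=-40.615900; √(2b)=5.603570; u=(-40.615900+29.658)/5.603570=-1.955521, w=(-40.615900−29.658)/5.603570=-12.540915

0: u=7.972506 w=6.848937
1: u=3.987012 w=12.291360
2: u=-1.955521 w=-12.540915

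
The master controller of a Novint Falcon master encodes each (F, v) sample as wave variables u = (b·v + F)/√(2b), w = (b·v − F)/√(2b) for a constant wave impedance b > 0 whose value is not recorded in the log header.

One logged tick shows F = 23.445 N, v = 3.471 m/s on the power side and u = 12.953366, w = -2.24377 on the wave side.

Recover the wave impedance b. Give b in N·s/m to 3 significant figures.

u + w = 10.709596;  u + w = √(2b)·v, so √(2b) = 10.709596/3.471 = 3.085450.
b = (√(2b))²/2 = 9.520000/2 = 4.760000.
(Check via u − w = 2F/√(2b): u − w = 15.197136, 2F/√(2b) = 15.197136.)

b = 4.76 N·s/m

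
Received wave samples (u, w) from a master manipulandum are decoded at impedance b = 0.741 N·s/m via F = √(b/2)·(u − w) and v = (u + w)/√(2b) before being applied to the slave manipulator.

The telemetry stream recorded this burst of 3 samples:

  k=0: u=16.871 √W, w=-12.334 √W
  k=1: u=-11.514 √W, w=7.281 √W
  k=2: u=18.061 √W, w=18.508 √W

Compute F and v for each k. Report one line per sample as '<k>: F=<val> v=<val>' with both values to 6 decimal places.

0: F=17.776707 v=3.726874
1: F=-11.440274 v=-3.477156
2: F=-0.272083 v=30.039243

k=0: u−w=29.205000, u+w=4.537000; √(b/2)=0.608687, √(2b)=1.217374; F=0.608687×29.205=17.776707, v=4.537000/1.217374=3.726874
k=1: u−w=-18.795000, u+w=-4.233000; √(b/2)=0.608687, √(2b)=1.217374; F=0.608687×(-18.795)=-11.440274, v=-4.233000/1.217374=-3.477156
k=2: u−w=-0.447000, u+w=36.569000; √(b/2)=0.608687, √(2b)=1.217374; F=0.608687×(-0.447)=-0.272083, v=36.569000/1.217374=30.039243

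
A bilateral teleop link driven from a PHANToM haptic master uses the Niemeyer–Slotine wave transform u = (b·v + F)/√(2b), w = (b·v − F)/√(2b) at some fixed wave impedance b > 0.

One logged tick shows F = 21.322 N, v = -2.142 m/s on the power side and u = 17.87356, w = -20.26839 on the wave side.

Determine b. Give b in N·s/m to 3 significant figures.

b = 0.625 N·s/m

u + w = -2.3948;  u + w = √(2b)·v, so √(2b) = -2.3948/(-2.142) = 1.1180.
b = (√(2b))²/2 = 1.2500/2 = 0.6250.
(Check via u − w = 2F/√(2b): u − w = 38.1420, 2F/√(2b) = 38.1419.)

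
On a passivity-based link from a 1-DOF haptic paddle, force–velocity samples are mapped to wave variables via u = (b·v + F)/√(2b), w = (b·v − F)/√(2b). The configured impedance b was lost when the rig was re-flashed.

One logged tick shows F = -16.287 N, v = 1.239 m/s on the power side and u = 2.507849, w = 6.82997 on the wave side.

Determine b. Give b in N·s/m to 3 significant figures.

b = 28.4 N·s/m

u + w = 9.337819;  u + w = √(2b)·v, so √(2b) = 9.337819/1.239 = 7.536577.
b = (√(2b))²/2 = 56.799994/2 = 28.399997.
(Check via u − w = 2F/√(2b): u − w = -4.322121, 2F/√(2b) = -4.322121.)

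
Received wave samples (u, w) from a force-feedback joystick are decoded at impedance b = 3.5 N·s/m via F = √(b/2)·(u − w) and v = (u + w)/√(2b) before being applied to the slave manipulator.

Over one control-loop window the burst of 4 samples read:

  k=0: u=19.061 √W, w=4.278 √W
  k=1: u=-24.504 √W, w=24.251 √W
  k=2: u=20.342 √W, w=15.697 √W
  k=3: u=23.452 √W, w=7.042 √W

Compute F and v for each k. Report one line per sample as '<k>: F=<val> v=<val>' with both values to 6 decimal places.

k=0: u−w=14.783000, u+w=23.339000; √(b/2)=1.322876, √(2b)=2.645751; F=1.322876×14.783=19.556071, v=23.339000/2.645751=8.821313
k=1: u−w=-48.755000, u+w=-0.253000; √(b/2)=1.322876, √(2b)=2.645751; F=1.322876×(-48.755)=-64.496803, v=-0.253000/2.645751=-0.095625
k=2: u−w=4.645000, u+w=36.039000; √(b/2)=1.322876, √(2b)=2.645751; F=1.322876×4.645=6.144757, v=36.039000/2.645751=13.621462
k=3: u−w=16.410000, u+w=30.494000; √(b/2)=1.322876, √(2b)=2.645751; F=1.322876×16.41=21.708390, v=30.494000/2.645751=11.525649

0: F=19.556071 v=8.821313
1: F=-64.496803 v=-0.095625
2: F=6.144757 v=13.621462
3: F=21.708390 v=11.525649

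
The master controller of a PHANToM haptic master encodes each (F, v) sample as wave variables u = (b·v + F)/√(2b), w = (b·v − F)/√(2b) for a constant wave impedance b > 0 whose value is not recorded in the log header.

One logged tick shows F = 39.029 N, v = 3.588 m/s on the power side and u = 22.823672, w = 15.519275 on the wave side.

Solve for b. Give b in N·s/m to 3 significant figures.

u + w = 38.342947;  u + w = √(2b)·v, so √(2b) = 38.342947/3.588 = 10.686440.
b = (√(2b))²/2 = 114.200002/2 = 57.100001.
(Check via u − w = 2F/√(2b): u − w = 7.304397, 2F/√(2b) = 7.304397.)

b = 57.1 N·s/m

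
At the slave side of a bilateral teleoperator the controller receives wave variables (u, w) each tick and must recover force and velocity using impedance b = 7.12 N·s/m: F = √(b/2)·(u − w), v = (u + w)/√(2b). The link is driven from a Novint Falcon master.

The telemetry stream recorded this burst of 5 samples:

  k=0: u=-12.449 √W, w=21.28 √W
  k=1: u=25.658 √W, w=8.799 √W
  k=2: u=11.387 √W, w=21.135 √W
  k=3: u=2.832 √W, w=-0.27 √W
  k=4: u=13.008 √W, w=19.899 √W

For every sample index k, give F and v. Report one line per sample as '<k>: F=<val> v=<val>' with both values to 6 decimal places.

k=0: u−w=-33.729000, u+w=8.831000; √(b/2)=1.886796, √(2b)=3.773592; F=1.886796×(-33.729)=-63.639750, v=8.831000/3.773592=2.340210
k=1: u−w=16.859000, u+w=34.457000; √(b/2)=1.886796, √(2b)=3.773592; F=1.886796×16.859=31.809498, v=34.457000/3.773592=9.131087
k=2: u−w=-9.748000, u+w=32.522000; √(b/2)=1.886796, √(2b)=3.773592; F=1.886796×(-9.748)=-18.392490, v=32.522000/3.773592=8.618313
k=3: u−w=3.102000, u+w=2.562000; √(b/2)=1.886796, √(2b)=3.773592; F=1.886796×3.102=5.852842, v=2.562000/3.773592=0.678929
k=4: u−w=-6.891000, u+w=32.907000; √(b/2)=1.886796, √(2b)=3.773592; F=1.886796×(-6.891)=-13.001913, v=32.907000/3.773592=8.720338

0: F=-63.639750 v=2.340210
1: F=31.809498 v=9.131087
2: F=-18.392490 v=8.618313
3: F=5.852842 v=0.678929
4: F=-13.001913 v=8.720338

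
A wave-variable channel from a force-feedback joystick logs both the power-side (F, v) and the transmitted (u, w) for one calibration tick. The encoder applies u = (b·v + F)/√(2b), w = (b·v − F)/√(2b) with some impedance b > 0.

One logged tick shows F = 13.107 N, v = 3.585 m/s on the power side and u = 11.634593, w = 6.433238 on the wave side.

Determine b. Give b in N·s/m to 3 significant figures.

u + w = 18.067831;  u + w = √(2b)·v, so √(2b) = 18.067831/3.585 = 5.039841.
b = (√(2b))²/2 = 25.400000/2 = 12.700000.
(Check via u − w = 2F/√(2b): u − w = 5.201355, 2F/√(2b) = 5.201354.)

b = 12.7 N·s/m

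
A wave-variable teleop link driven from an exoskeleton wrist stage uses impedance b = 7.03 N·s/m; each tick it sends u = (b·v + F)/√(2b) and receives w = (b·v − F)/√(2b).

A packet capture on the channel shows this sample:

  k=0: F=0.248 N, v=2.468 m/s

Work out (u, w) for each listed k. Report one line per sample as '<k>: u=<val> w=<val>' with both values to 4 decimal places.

k=0: b·v=7.03×2.468=17.3500; √(2b)=3.7497; u=(17.3500+0.248)/3.7497=4.6932, w=(17.3500−0.248)/3.7497=4.5609

0: u=4.6932 w=4.5609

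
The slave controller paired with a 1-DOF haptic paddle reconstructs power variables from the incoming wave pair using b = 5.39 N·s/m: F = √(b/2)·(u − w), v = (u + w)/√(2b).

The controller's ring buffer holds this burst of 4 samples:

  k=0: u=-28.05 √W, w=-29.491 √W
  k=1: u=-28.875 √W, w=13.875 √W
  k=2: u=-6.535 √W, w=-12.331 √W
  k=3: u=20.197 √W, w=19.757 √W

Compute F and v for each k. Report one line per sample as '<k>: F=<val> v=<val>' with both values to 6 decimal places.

0: F=2.365611 v=-17.525403
1: F=-70.180346 v=-4.568587
2: F=9.514977 v=-5.746064
3: F=0.722324 v=12.168888

k=0: u−w=1.441000, u+w=-57.541000; √(b/2)=1.641646, √(2b)=3.283291; F=1.641646×1.441=2.365611, v=-57.541000/3.283291=-17.525403
k=1: u−w=-42.750000, u+w=-15.000000; √(b/2)=1.641646, √(2b)=3.283291; F=1.641646×(-42.75)=-70.180346, v=-15.000000/3.283291=-4.568587
k=2: u−w=5.796000, u+w=-18.866000; √(b/2)=1.641646, √(2b)=3.283291; F=1.641646×5.796=9.514977, v=-18.866000/3.283291=-5.746064
k=3: u−w=0.440000, u+w=39.954000; √(b/2)=1.641646, √(2b)=3.283291; F=1.641646×0.44=0.722324, v=39.954000/3.283291=12.168888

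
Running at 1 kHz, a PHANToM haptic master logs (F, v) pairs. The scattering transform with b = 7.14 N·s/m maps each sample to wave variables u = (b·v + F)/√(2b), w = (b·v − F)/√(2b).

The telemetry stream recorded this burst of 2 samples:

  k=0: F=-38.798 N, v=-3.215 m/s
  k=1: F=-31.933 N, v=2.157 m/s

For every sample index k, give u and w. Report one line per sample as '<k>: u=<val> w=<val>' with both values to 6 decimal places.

k=0: b·v=7.14×(-3.215)=-22.955100; √(2b)=3.778889; u=(-22.955100+(-38.798))/3.778889=-16.341603, w=(-22.955100−(-38.798))/3.778889=4.192476
k=1: b·v=7.14×2.157=15.400980; √(2b)=3.778889; u=(15.400980+(-31.933))/3.778889=-4.374836, w=(15.400980−(-31.933))/3.778889=12.525899

0: u=-16.341603 w=4.192476
1: u=-4.374836 w=12.525899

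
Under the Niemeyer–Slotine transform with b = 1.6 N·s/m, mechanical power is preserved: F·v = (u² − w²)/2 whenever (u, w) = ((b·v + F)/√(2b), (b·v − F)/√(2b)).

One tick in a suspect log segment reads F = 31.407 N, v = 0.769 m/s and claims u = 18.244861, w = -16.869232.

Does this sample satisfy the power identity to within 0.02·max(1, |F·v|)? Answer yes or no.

F·v = 31.407×0.769 = 24.151983 W.
(u² − w²)/2 = (332.874953 − 284.570988)/2 = 24.151982 W.
|Δ| = 0.000001;  2% of max(1, |F·v|) = 0.483040.

yes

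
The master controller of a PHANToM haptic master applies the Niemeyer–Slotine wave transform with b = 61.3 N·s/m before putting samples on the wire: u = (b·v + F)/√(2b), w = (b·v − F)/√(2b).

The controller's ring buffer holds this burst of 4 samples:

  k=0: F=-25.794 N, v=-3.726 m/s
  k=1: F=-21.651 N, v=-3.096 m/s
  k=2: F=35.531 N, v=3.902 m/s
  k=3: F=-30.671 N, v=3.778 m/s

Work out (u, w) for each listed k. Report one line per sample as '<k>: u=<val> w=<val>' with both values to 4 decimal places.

0: u=-22.9576 w=-18.2985
1: u=-19.0956 w=-15.1848
2: u=24.8114 w=18.3935
3: u=18.1459 w=23.6859

k=0: b·v=61.3×(-3.726)=-228.4038; √(2b)=11.0725; u=(-228.4038+(-25.794))/11.0725=-22.9576, w=(-228.4038−(-25.794))/11.0725=-18.2985
k=1: b·v=61.3×(-3.096)=-189.7848; √(2b)=11.0725; u=(-189.7848+(-21.651))/11.0725=-19.0956, w=(-189.7848−(-21.651))/11.0725=-15.1848
k=2: b·v=61.3×3.902=239.1926; √(2b)=11.0725; u=(239.1926+35.531)/11.0725=24.8114, w=(239.1926−35.531)/11.0725=18.3935
k=3: b·v=61.3×3.778=231.5914; √(2b)=11.0725; u=(231.5914+(-30.671))/11.0725=18.1459, w=(231.5914−(-30.671))/11.0725=23.6859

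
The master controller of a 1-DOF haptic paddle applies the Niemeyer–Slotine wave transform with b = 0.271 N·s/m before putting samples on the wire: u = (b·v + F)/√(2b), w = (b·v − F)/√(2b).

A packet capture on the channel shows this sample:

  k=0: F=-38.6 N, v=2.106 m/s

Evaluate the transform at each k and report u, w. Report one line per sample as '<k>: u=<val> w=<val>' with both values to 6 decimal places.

k=0: b·v=0.271×2.106=0.570726; √(2b)=0.736206; u=(0.570726+(-38.6))/0.736206=-51.655717, w=(0.570726−(-38.6))/0.736206=53.206168

0: u=-51.655717 w=53.206168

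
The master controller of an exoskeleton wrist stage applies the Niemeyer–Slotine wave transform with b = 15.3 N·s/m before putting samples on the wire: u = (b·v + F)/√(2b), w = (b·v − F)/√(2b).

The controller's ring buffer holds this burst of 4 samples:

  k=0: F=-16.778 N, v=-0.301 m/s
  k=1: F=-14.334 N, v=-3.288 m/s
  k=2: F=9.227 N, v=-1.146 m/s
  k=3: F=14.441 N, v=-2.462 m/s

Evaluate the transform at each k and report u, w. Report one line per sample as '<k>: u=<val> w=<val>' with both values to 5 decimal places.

0: u=-3.86557 w=2.20052
1: u=-11.68539 w=-6.50292
2: u=-1.50166 w=-4.83769
3: u=-4.19898 w=-9.42013

k=0: b·v=15.3×(-0.301)=-4.60530; √(2b)=5.53173; u=(-4.60530+(-16.778))/5.53173=-3.86557, w=(-4.60530−(-16.778))/5.53173=2.20052
k=1: b·v=15.3×(-3.288)=-50.30640; √(2b)=5.53173; u=(-50.30640+(-14.334))/5.53173=-11.68539, w=(-50.30640−(-14.334))/5.53173=-6.50292
k=2: b·v=15.3×(-1.146)=-17.53380; √(2b)=5.53173; u=(-17.53380+9.227)/5.53173=-1.50166, w=(-17.53380−9.227)/5.53173=-4.83769
k=3: b·v=15.3×(-2.462)=-37.66860; √(2b)=5.53173; u=(-37.66860+14.441)/5.53173=-4.19898, w=(-37.66860−14.441)/5.53173=-9.42013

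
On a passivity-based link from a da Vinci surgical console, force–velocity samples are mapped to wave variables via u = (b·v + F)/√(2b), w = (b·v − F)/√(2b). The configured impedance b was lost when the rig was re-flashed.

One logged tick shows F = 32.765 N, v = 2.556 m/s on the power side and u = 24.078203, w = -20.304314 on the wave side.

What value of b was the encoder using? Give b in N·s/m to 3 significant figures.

b = 1.09 N·s/m

u + w = 3.773889;  u + w = √(2b)·v, so √(2b) = 3.773889/2.556 = 1.476482.
b = (√(2b))²/2 = 2.180000/2 = 1.090000.
(Check via u − w = 2F/√(2b): u − w = 44.382517, 2F/√(2b) = 44.382514.)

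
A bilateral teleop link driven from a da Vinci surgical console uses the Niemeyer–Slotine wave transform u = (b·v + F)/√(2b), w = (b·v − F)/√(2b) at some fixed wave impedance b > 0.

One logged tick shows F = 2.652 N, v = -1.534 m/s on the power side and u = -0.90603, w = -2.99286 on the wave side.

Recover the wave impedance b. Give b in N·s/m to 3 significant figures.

b = 3.23 N·s/m

u + w = -3.8989;  u + w = √(2b)·v, so √(2b) = -3.8989/(-1.534) = 2.5416.
b = (√(2b))²/2 = 6.4600/2 = 3.2300.
(Check via u − w = 2F/√(2b): u − w = 2.0868, 2F/√(2b) = 2.0868.)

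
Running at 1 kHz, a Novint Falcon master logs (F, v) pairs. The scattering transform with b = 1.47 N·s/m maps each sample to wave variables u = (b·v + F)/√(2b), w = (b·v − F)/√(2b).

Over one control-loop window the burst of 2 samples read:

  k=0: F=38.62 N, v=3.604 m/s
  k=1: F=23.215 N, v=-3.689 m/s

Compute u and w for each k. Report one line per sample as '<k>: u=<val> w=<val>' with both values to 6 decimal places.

k=0: b·v=1.47×3.604=5.297880; √(2b)=1.714643; u=(5.297880+38.62)/1.714643=25.613428, w=(5.297880−38.62)/1.714643=-19.433855
k=1: b·v=1.47×(-3.689)=-5.422830; √(2b)=1.714643; u=(-5.422830+23.215)/1.714643=10.376604, w=(-5.422830−23.215)/1.714643=-16.701922

0: u=25.613428 w=-19.433855
1: u=10.376604 w=-16.701922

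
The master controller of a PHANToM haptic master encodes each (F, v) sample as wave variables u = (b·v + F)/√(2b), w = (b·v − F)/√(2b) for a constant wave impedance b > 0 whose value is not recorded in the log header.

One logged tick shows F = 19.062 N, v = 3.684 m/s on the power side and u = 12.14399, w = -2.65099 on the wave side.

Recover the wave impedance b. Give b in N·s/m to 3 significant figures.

b = 3.32 N·s/m

u + w = 9.4930;  u + w = √(2b)·v, so √(2b) = 9.4930/3.684 = 2.5768.
b = (√(2b))²/2 = 6.6400/2 = 3.3200.
(Check via u − w = 2F/√(2b): u − w = 14.7950, 2F/√(2b) = 14.7950.)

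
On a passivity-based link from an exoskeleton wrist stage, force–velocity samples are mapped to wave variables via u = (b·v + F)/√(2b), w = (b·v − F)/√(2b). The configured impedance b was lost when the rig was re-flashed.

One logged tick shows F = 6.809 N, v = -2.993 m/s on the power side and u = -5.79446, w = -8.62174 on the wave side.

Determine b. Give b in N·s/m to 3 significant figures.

u + w = -14.41620;  u + w = √(2b)·v, so √(2b) = -14.41620/(-2.993) = 4.81664.
b = (√(2b))²/2 = 23.20001/2 = 11.60000.
(Check via u − w = 2F/√(2b): u − w = 2.82728, 2F/√(2b) = 2.82728.)

b = 11.6 N·s/m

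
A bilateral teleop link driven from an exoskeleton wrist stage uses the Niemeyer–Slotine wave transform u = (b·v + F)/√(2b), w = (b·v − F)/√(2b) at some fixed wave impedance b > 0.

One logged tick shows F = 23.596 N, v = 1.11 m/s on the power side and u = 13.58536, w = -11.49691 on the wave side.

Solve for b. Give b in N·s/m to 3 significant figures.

b = 1.77 N·s/m

u + w = 2.0884;  u + w = √(2b)·v, so √(2b) = 2.0884/1.11 = 1.8815.
b = (√(2b))²/2 = 3.5400/2 = 1.7700.
(Check via u − w = 2F/√(2b): u − w = 25.0823, 2F/√(2b) = 25.0823.)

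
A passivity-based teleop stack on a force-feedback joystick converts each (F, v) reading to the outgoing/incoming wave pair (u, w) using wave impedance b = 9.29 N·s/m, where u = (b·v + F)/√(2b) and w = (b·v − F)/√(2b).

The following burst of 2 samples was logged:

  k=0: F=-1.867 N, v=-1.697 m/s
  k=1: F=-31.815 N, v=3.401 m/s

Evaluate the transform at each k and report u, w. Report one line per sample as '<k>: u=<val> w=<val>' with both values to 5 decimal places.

0: u=-4.09055 w=-3.22429
1: u=-0.05097 w=14.71082

k=0: b·v=9.29×(-1.697)=-15.76513; √(2b)=4.31045; u=(-15.76513+(-1.867))/4.31045=-4.09055, w=(-15.76513−(-1.867))/4.31045=-3.22429
k=1: b·v=9.29×3.401=31.59529; √(2b)=4.31045; u=(31.59529+(-31.815))/4.31045=-0.05097, w=(31.59529−(-31.815))/4.31045=14.71082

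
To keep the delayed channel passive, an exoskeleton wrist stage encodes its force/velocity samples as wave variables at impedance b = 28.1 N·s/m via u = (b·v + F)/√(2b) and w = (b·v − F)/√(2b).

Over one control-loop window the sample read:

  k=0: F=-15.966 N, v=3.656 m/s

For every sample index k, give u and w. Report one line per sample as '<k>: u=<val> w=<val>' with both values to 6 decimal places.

0: u=11.574159 w=15.833652

k=0: b·v=28.1×3.656=102.733600; √(2b)=7.496666; u=(102.733600+(-15.966))/7.496666=11.574159, w=(102.733600−(-15.966))/7.496666=15.833652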